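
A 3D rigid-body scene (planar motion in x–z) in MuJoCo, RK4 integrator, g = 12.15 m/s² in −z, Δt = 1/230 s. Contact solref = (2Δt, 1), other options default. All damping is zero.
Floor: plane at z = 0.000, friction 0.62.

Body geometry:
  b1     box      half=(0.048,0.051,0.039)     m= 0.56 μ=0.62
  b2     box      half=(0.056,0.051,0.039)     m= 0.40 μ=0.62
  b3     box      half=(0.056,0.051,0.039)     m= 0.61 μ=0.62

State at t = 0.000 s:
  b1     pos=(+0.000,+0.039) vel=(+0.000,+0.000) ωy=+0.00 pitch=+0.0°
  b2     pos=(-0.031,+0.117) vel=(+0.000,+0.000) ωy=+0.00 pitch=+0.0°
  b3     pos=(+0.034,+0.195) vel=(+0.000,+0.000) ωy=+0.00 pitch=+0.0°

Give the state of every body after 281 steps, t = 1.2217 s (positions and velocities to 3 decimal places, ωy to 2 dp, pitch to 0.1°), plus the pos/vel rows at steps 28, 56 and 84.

State at t = 1.2217 s:
  b1     pos=(-0.001,+0.039) vel=(+0.000,+0.000) ωy=+0.00 pitch=+0.0°
  b2     pos=(-0.031,+0.117) vel=(+0.000,+0.000) ωy=+0.00 pitch=+0.0°
  b3     pos=(+0.111,+0.056) vel=(+0.000,+0.000) ωy=+0.00 pitch=+90.0°

Key-timestep trajectory:
   step    t(s)  b1.x    b1.z    b1.vx   b1.vz   b2.x    b2.z    b2.vx   b2.vz   b3.x    b3.z    b3.vx   b3.vz 
     28  0.1217   +0.000  +0.039  +0.000  +0.000   -0.031  +0.117  -0.001  +0.000   +0.045  +0.190  +0.203  -0.127
     56  0.2435   -0.001  +0.039  -0.022  +0.007   -0.031  +0.117  -0.002  -0.050   +0.081  +0.127  +0.600  -0.906
     84  0.3652   -0.001  +0.039  +0.000  +0.000   -0.031  +0.117  +0.000  +0.000   +0.109  +0.058  -0.016  +0.009


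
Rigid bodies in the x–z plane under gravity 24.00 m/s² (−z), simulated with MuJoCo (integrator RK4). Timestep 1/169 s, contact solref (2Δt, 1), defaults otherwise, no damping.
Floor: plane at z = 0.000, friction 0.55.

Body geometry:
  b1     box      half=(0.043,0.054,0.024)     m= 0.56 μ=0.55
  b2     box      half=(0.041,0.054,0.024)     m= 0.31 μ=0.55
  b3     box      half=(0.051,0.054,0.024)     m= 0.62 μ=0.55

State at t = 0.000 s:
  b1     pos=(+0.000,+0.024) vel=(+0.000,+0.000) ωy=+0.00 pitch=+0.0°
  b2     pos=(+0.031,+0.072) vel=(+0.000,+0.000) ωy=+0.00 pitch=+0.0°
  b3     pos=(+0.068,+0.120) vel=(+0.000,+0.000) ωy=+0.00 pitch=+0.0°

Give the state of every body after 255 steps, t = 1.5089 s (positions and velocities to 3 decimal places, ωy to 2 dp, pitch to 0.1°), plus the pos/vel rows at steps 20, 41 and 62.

State at t = 1.5089 s:
  b1     pos=(+0.000,+0.024) vel=(+0.000,+0.000) ωy=+0.00 pitch=+0.0°
  b2     pos=(+0.077,+0.041) vel=(+0.000,+0.000) ωy=+0.00 pitch=+90.0°
  b3     pos=(+0.232,+0.024) vel=(+0.000,+0.000) ωy=+0.00 pitch=+180.0°

Key-timestep trajectory:
   step    t(s)  b1.x    b1.z    b1.vx   b1.vz   b2.x    b2.z    b2.vx   b2.vz   b3.x    b3.z    b3.vx   b3.vz 
     20  0.1183   +0.000  +0.024  -0.001  +0.000   +0.045  +0.075  +0.322  -0.018   +0.103  +0.095  +0.598  -0.732
     41  0.2426   +0.000  +0.024  +0.000  +0.000   +0.082  +0.043  -0.045  +0.020   +0.169  +0.055  +0.338  +0.102
     62  0.3669   +0.000  +0.024  +0.000  +0.000   +0.077  +0.041  -0.004  +0.009   +0.222  +0.035  +0.632  -0.690


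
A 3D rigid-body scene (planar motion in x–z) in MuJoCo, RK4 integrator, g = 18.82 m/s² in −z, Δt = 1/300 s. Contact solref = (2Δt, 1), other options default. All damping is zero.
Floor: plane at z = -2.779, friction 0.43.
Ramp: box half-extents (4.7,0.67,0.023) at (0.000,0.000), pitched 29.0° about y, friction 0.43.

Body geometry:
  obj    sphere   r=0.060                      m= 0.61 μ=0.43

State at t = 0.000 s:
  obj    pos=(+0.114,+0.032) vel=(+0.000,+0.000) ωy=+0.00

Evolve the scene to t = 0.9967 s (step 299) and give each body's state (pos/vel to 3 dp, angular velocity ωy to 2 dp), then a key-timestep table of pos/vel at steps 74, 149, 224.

State at t = 0.9967 s:
  obj    pos=(+2.945,-1.538) vel=(+5.681,-3.149) ωy=+108.25

Key-timestep trajectory:
   step    t(s)  obj.x    obj.z    obj.vx   obj.vz 
     74  0.2467   +0.287  -0.064  +1.406  -0.779
    149  0.4967   +0.817  -0.358  +2.831  -1.569
    224  0.7467   +1.703  -0.849  +4.256  -2.359


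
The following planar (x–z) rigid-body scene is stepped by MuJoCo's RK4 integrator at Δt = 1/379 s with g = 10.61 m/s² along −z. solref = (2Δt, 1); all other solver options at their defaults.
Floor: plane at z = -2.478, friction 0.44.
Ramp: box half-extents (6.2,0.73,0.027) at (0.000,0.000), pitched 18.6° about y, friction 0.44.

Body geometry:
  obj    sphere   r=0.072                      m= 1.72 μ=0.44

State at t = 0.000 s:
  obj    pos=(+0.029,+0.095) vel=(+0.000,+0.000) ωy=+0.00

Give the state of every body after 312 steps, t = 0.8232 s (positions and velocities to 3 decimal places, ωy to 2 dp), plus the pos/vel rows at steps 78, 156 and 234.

State at t = 0.8232 s:
  obj    pos=(+0.805,-0.167) vel=(+1.886,-0.635) ωy=+27.63

Key-timestep trajectory:
   step    t(s)  obj.x    obj.z    obj.vx   obj.vz 
     78  0.2058   +0.077  +0.078  +0.472  -0.159
    156  0.4116   +0.223  +0.029  +0.943  -0.317
    234  0.6174   +0.466  -0.052  +1.415  -0.476


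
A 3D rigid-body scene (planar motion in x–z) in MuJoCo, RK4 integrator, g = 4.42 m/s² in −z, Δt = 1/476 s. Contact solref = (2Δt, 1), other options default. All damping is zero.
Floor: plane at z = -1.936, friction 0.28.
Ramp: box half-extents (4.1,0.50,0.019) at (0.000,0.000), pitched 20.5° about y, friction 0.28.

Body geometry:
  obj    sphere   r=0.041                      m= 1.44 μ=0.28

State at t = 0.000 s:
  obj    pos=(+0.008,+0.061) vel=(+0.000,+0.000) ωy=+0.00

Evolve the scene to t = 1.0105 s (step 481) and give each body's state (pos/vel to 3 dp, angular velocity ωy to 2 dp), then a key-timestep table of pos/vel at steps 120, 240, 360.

State at t = 1.0105 s:
  obj    pos=(+0.537,-0.137) vel=(+1.047,-0.391) ωy=+27.25

Key-timestep trajectory:
   step    t(s)  obj.x    obj.z    obj.vx   obj.vz 
    120  0.2521   +0.041  +0.049  +0.261  -0.098
    240  0.5042   +0.140  +0.012  +0.522  -0.195
    360  0.7563   +0.304  -0.050  +0.783  -0.293


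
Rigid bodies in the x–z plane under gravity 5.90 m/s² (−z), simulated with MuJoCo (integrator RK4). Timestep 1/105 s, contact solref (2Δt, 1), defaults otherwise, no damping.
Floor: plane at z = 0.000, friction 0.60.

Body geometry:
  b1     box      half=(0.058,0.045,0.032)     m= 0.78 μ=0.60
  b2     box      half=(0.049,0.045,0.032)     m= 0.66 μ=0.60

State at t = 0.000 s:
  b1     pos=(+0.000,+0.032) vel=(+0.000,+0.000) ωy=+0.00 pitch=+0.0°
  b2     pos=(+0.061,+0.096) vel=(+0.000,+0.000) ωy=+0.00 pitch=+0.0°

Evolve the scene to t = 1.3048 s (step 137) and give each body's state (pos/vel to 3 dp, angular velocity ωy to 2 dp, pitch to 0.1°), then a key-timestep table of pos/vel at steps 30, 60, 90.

State at t = 1.3048 s:
  b1     pos=(+0.000,+0.032) vel=(+0.000,+0.000) ωy=+0.00 pitch=+0.0°
  b2     pos=(+0.106,+0.049) vel=(+0.000,+0.000) ωy=+0.00 pitch=+90.0°

Key-timestep trajectory:
   step    t(s)  b1.x    b1.z    b1.vx   b1.vz   b2.x    b2.z    b2.vx   b2.vz 
     30  0.2857   +0.000  +0.032  +0.000  +0.000   +0.078  +0.089  +0.155  -0.137
     60  0.5714   +0.000  +0.032  +0.000  +0.000   +0.126  +0.057  +0.050  +0.012
     90  0.8571   +0.000  +0.032  +0.000  +0.000   +0.105  +0.049  -0.161  -0.052


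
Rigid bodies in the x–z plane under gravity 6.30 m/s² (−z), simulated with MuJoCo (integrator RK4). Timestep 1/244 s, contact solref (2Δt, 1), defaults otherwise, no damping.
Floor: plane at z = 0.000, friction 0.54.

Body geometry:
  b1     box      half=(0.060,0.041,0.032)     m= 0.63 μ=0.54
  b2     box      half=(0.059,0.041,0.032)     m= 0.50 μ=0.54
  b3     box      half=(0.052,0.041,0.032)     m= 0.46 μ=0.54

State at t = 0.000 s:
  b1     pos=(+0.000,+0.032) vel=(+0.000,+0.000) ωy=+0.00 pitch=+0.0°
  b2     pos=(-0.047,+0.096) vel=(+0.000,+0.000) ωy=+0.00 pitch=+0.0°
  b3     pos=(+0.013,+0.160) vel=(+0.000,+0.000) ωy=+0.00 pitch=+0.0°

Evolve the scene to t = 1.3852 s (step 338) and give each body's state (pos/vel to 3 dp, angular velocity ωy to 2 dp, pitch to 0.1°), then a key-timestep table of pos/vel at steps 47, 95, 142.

State at t = 1.3852 s:
  b1     pos=(+0.000,+0.032) vel=(+0.000,+0.000) ωy=+0.00 pitch=+0.0°
  b2     pos=(-0.047,+0.096) vel=(+0.000,+0.000) ωy=+0.00 pitch=+0.0°
  b3     pos=(+0.139,+0.032) vel=(+0.000,+0.000) ωy=+0.00 pitch=+180.0°

Key-timestep trajectory:
   step    t(s)  b1.x    b1.z    b1.vx   b1.vz   b2.x    b2.z    b2.vx   b2.vz   b3.x    b3.z    b3.vx   b3.vz 
     47  0.1926   +0.000  +0.032  +0.000  +0.000   -0.047  +0.096  +0.000  +0.000   +0.015  +0.160  +0.028  -0.003
     95  0.3893   +0.000  +0.032  +0.000  +0.000   -0.047  +0.096  +0.000  +0.000   +0.030  +0.154  +0.152  -0.108
    142  0.5820   +0.000  +0.032  +0.000  +0.000   -0.047  +0.096  +0.000  +0.000   +0.085  +0.110  +0.415  -0.216


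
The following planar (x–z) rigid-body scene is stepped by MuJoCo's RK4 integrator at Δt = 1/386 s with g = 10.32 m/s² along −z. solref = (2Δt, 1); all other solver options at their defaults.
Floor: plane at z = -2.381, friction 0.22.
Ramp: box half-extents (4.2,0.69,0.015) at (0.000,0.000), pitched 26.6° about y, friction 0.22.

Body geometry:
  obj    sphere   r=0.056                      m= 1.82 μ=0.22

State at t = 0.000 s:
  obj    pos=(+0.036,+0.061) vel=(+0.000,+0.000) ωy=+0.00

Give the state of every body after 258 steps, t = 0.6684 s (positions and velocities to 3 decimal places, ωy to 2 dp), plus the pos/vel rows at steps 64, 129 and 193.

State at t = 0.6684 s:
  obj    pos=(+0.695,-0.269) vel=(+1.973,-0.988) ωy=+39.39

Key-timestep trajectory:
   step    t(s)  obj.x    obj.z    obj.vx   obj.vz 
     64  0.1658   +0.077  +0.041  +0.489  -0.245
    129  0.3342   +0.201  -0.021  +0.986  -0.494
    193  0.5000   +0.405  -0.123  +1.476  -0.739


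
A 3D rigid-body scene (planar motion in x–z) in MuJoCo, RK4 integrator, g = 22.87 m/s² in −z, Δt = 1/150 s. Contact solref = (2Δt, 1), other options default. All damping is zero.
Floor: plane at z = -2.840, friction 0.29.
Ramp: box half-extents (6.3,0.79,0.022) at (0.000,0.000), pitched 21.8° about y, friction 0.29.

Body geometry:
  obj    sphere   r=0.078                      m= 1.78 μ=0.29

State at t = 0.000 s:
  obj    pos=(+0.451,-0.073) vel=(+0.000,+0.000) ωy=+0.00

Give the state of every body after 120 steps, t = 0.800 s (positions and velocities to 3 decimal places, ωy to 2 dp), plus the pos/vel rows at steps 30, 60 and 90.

State at t = 0.800 s:
  obj    pos=(+2.254,-0.794) vel=(+4.506,-1.802) ωy=+62.21

Key-timestep trajectory:
   step    t(s)  obj.x    obj.z    obj.vx   obj.vz 
     30  0.2000   +0.564  -0.118  +1.127  -0.451
     60  0.4000   +0.902  -0.253  +2.253  -0.901
     90  0.6000   +1.465  -0.478  +3.380  -1.352


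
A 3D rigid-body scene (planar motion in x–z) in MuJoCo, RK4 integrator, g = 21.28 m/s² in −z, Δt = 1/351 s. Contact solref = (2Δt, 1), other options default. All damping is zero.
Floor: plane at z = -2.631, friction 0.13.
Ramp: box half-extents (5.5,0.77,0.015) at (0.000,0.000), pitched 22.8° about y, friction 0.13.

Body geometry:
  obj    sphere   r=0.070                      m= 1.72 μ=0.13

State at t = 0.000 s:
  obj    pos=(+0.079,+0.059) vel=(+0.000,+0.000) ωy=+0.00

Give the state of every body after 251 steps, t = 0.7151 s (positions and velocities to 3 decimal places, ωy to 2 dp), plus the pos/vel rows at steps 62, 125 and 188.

State at t = 0.7151 s:
  obj    pos=(+1.468,-0.525) vel=(+3.883,-1.632) ωy=+60.16

Key-timestep trajectory:
   step    t(s)  obj.x    obj.z    obj.vx   obj.vz 
     62  0.1766   +0.164  +0.023  +0.959  -0.403
    125  0.3561   +0.423  -0.086  +1.934  -0.813
    188  0.5356   +0.858  -0.268  +2.909  -1.223


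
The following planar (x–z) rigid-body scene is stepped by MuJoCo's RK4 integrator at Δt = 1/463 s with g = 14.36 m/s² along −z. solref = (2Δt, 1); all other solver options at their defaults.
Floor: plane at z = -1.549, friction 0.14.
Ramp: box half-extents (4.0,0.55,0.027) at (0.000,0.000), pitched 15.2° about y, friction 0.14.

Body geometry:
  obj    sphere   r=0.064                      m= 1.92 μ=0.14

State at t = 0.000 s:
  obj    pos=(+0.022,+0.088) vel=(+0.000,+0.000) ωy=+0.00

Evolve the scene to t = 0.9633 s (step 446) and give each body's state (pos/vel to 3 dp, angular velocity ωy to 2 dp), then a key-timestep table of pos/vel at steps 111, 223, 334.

State at t = 0.9633 s:
  obj    pos=(+1.226,-0.239) vel=(+2.500,-0.679) ωy=+40.47

Key-timestep trajectory:
   step    t(s)  obj.x    obj.z    obj.vx   obj.vz 
    111  0.2397   +0.097  +0.068  +0.622  -0.169
    223  0.4816   +0.323  +0.007  +1.250  -0.340
    334  0.7214   +0.697  -0.095  +1.872  -0.509


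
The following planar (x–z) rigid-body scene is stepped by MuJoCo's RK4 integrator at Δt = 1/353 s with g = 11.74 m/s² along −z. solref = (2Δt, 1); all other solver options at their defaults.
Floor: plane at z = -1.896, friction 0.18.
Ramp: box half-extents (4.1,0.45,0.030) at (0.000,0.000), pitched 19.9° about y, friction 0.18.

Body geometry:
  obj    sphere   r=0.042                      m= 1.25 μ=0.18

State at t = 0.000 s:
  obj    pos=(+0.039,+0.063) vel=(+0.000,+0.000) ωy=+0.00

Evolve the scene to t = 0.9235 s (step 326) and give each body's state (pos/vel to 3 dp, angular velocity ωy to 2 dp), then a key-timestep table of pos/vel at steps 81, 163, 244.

State at t = 0.9235 s:
  obj    pos=(+1.183,-0.352) vel=(+2.479,-0.897) ωy=+62.75

Key-timestep trajectory:
   step    t(s)  obj.x    obj.z    obj.vx   obj.vz 
     81  0.2295   +0.110  +0.037  +0.616  -0.223
    163  0.4618   +0.325  -0.041  +1.239  -0.449
    244  0.6912   +0.680  -0.170  +1.855  -0.672


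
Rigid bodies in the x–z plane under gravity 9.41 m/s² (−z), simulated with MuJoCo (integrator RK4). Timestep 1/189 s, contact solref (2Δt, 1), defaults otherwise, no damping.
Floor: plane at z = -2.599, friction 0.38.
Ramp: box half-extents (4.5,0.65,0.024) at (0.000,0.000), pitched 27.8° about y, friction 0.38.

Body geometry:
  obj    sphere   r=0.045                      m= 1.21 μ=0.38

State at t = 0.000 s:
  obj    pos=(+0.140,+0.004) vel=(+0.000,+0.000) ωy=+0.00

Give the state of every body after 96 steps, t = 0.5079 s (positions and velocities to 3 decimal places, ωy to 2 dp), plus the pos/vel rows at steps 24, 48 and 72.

State at t = 0.5079 s:
  obj    pos=(+0.498,-0.184) vel=(+1.409,-0.743) ωy=+35.37

Key-timestep trajectory:
   step    t(s)  obj.x    obj.z    obj.vx   obj.vz 
     24  0.1270   +0.162  -0.008  +0.352  -0.186
     48  0.2540   +0.230  -0.043  +0.704  -0.371
     72  0.3810   +0.341  -0.102  +1.056  -0.557


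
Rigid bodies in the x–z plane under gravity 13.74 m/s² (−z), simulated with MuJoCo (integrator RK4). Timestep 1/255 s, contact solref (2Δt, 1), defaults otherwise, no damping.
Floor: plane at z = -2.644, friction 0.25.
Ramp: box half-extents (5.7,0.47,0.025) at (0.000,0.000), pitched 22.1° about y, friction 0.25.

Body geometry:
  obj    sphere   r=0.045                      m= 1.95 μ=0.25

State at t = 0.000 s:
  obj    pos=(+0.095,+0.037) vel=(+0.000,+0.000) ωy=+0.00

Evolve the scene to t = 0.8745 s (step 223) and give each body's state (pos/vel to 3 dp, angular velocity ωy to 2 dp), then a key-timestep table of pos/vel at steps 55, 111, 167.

State at t = 0.8745 s:
  obj    pos=(+1.403,-0.494) vel=(+2.992,-1.215) ωy=+71.75

Key-timestep trajectory:
   step    t(s)  obj.x    obj.z    obj.vx   obj.vz 
     55  0.2157   +0.175  +0.005  +0.738  -0.300
    111  0.4353   +0.419  -0.095  +1.489  -0.605
    167  0.6549   +0.829  -0.261  +2.241  -0.910


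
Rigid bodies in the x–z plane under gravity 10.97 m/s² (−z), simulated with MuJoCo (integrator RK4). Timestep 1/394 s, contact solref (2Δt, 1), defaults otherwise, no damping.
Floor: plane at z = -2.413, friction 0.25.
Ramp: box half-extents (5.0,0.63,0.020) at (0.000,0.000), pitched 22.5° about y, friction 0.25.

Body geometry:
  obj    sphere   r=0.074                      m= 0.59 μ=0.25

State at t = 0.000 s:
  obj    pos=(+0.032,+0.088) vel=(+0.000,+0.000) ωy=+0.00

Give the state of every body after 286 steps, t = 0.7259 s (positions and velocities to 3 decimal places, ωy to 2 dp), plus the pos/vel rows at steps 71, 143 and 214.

State at t = 0.7259 s:
  obj    pos=(+0.762,-0.214) vel=(+2.011,-0.833) ωy=+29.41

Key-timestep trajectory:
   step    t(s)  obj.x    obj.z    obj.vx   obj.vz 
     71  0.1802   +0.077  +0.070  +0.499  -0.207
    143  0.3629   +0.215  +0.013  +1.006  -0.417
    214  0.5431   +0.441  -0.081  +1.505  -0.623


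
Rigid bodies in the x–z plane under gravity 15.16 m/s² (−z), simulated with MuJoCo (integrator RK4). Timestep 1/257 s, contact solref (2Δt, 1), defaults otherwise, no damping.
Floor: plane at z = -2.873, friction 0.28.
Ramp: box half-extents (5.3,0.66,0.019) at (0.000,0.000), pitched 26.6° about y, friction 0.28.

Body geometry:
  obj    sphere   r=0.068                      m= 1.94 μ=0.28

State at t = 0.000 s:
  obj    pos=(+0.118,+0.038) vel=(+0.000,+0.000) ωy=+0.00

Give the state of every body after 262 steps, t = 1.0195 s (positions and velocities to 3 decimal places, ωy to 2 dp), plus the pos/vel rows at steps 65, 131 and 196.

State at t = 1.0195 s:
  obj    pos=(+2.371,-1.090) vel=(+4.420,-2.213) ωy=+72.68

Key-timestep trajectory:
   step    t(s)  obj.x    obj.z    obj.vx   obj.vz 
     65  0.2529   +0.257  -0.031  +1.097  -0.549
    131  0.5097   +0.681  -0.244  +2.210  -1.107
    196  0.7626   +1.379  -0.593  +3.307  -1.656


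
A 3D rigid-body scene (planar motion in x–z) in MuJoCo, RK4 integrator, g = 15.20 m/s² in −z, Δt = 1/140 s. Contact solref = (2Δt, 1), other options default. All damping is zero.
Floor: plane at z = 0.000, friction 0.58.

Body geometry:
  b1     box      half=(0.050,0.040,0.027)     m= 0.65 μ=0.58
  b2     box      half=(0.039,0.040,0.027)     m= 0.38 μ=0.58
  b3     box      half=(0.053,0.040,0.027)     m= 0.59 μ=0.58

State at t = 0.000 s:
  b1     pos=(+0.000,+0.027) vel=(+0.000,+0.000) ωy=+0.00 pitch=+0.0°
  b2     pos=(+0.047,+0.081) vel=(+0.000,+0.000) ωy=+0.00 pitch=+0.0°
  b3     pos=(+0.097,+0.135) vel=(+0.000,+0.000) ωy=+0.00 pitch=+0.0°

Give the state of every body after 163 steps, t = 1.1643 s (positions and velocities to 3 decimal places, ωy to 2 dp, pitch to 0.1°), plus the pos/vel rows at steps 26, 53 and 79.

State at t = 1.1643 s:
  b1     pos=(+0.000,+0.027) vel=(+0.000,+0.000) ωy=+0.00 pitch=+0.0°
  b2     pos=(+0.084,+0.039) vel=(+0.000,+0.000) ωy=+0.00 pitch=+90.0°
  b3     pos=(+0.188,+0.053) vel=(+0.000,+0.000) ωy=+0.00 pitch=+90.0°

Key-timestep trajectory:
   step    t(s)  b1.x    b1.z    b1.vx   b1.vz   b2.x    b2.z    b2.vx   b2.vz   b3.x    b3.z    b3.vx   b3.vz 
     26  0.1857   +0.000  +0.027  +0.000  +0.000   +0.080  +0.053  +0.318  -0.827   +0.161  +0.054  +0.332  +0.189
     53  0.3786   +0.000  +0.027  +0.000  +0.000   +0.084  +0.039  +0.000  +0.000   +0.205  +0.058  -0.006  -0.001
     79  0.5643   +0.000  +0.027  +0.000  +0.000   +0.084  +0.039  +0.000  +0.000   +0.183  +0.055  +0.065  -0.021


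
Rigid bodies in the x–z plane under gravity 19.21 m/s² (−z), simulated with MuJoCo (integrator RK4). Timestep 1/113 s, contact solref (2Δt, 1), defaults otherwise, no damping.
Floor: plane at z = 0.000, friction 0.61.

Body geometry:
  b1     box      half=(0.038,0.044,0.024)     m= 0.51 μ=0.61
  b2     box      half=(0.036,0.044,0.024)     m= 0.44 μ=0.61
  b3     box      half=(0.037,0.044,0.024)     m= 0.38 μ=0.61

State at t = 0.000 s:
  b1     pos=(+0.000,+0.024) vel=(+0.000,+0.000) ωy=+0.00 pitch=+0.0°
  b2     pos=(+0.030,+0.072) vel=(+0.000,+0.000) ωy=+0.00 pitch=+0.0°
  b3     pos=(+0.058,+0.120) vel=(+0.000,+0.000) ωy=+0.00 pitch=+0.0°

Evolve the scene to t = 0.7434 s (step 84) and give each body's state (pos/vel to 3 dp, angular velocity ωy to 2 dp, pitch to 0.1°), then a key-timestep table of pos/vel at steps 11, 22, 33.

State at t = 0.7434 s:
  b1     pos=(+0.000,+0.024) vel=(+0.000,+0.000) ωy=+0.00 pitch=+0.0°
  b2     pos=(+0.068,+0.036) vel=(+0.000,+0.000) ωy=+0.00 pitch=+90.0°
  b3     pos=(+0.137,+0.037) vel=(+0.000,+0.000) ωy=+0.00 pitch=+90.0°

Key-timestep trajectory:
   step    t(s)  b1.x    b1.z    b1.vx   b1.vz   b2.x    b2.z    b2.vx   b2.vz   b3.x    b3.z    b3.vx   b3.vz 
     11  0.0973   +0.000  +0.024  -0.001  +0.002   +0.034  +0.073  +0.098  +0.019   +0.070  +0.115  +0.271  -0.118
     22  0.1947   +0.000  +0.024  -0.001  +0.001   +0.055  +0.066  +0.362  -0.353   +0.114  +0.064  +0.552  -1.230
     33  0.2920   +0.000  +0.024  +0.000  +0.000   +0.069  +0.034  -0.033  +0.069   +0.138  +0.036  -0.034  +0.030


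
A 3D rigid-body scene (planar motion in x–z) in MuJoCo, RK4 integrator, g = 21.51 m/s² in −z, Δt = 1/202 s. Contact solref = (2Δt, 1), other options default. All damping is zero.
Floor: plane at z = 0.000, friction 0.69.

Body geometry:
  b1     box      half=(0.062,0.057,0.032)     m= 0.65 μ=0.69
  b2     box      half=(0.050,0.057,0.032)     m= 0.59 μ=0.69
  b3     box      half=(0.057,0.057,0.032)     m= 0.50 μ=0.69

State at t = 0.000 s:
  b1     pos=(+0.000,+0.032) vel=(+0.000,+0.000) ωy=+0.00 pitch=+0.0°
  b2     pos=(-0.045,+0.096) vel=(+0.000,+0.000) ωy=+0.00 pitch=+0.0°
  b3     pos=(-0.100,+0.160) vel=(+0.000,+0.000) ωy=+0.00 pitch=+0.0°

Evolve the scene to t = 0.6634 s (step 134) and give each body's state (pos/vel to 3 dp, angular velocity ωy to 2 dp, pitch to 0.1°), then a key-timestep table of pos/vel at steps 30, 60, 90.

State at t = 0.6634 s:
  b1     pos=(+0.000,+0.032) vel=(+0.000,+0.000) ωy=+0.00 pitch=+0.0°
  b2     pos=(-0.103,+0.050) vel=(+0.000,+0.000) ωy=+0.00 pitch=-90.0°
  b3     pos=(-0.297,+0.032) vel=(+0.000,+0.000) ωy=+0.00 pitch=+180.0°

Key-timestep trajectory:
   step    t(s)  b1.x    b1.z    b1.vx   b1.vz   b2.x    b2.z    b2.vx   b2.vz   b3.x    b3.z    b3.vx   b3.vz 
     30  0.1485   +0.000  +0.032  +0.001  +0.000   -0.058  +0.100  -0.251  +0.028   -0.134  +0.138  -0.530  -0.497
     60  0.2970   +0.000  +0.032  +0.000  +0.000   -0.103  +0.049  +0.058  +0.083   -0.220  +0.063  -0.331  +0.133
     90  0.4455   +0.000  +0.032  +0.000  +0.000   -0.103  +0.050  +0.000  +0.000   -0.261  +0.061  -0.417  -0.151


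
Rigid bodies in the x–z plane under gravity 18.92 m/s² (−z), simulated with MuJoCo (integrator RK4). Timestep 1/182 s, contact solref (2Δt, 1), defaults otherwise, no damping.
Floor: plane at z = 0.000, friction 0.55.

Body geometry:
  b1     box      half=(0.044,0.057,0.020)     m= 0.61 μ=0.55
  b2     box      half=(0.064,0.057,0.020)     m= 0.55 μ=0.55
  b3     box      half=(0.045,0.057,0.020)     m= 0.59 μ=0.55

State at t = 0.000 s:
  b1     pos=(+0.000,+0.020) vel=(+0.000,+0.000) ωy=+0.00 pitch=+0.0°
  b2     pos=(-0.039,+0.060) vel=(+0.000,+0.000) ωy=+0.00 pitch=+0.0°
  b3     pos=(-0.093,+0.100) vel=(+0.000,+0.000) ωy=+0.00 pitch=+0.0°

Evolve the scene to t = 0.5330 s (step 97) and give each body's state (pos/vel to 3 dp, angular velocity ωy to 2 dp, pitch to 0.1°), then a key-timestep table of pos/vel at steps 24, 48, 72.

State at t = 0.5330 s:
  b1     pos=(+0.001,+0.020) vel=(+0.001,+0.000) ωy=+0.00 pitch=+0.0°
  b2     pos=(-0.053,+0.059) vel=(+0.000,-0.001) ωy=+0.02 pitch=-43.5°
  b3     pos=(-0.125,+0.045) vel=(-0.001,+0.000) ωy=+0.01 pitch=-43.5°

Key-timestep trajectory:
   step    t(s)  b1.x    b1.z    b1.vx   b1.vz   b2.x    b2.z    b2.vx   b2.vz   b3.x    b3.z    b3.vx   b3.vz 
     24  0.1319   +0.000  +0.020  +0.000  +0.000   -0.058  +0.059  -0.145  +0.155   -0.127  +0.042  -0.064  +0.099
     48  0.2637   +0.000  +0.020  +0.001  +0.003   -0.053  +0.059  -0.004  +0.005   -0.124  +0.045  -0.003  +0.003
     72  0.3956   +0.001  +0.020  +0.001  +0.000   -0.053  +0.059  +0.000  -0.002   -0.124  +0.046  +0.000  +0.000


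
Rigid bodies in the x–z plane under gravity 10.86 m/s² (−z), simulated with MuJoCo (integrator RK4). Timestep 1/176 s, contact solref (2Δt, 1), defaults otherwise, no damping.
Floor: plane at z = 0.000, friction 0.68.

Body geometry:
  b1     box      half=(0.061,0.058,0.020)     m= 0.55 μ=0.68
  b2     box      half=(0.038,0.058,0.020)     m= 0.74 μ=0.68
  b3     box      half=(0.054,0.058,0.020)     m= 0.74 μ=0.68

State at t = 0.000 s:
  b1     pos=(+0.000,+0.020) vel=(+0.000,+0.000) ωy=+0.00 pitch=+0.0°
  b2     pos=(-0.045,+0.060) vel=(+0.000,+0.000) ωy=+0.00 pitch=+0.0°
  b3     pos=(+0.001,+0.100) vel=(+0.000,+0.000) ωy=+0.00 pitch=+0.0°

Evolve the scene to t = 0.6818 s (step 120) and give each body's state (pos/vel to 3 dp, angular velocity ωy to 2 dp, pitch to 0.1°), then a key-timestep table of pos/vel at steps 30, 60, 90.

State at t = 0.6818 s:
  b1     pos=(+0.000,+0.020) vel=(+0.000,+0.000) ωy=+0.00 pitch=+0.0°
  b2     pos=(-0.045,+0.060) vel=(-0.001,+0.000) ωy=+0.01 pitch=+0.0°
  b3     pos=(+0.011,+0.090) vel=(+0.000,-0.001) ωy=-0.03 pitch=+40.4°

Key-timestep trajectory:
   step    t(s)  b1.x    b1.z    b1.vx   b1.vz   b2.x    b2.z    b2.vx   b2.vz   b3.x    b3.z    b3.vx   b3.vz 
     30  0.1705   +0.000  +0.020  +0.001  +0.001   -0.045  +0.060  +0.000  +0.001   +0.015  +0.091  +0.044  +0.086
     60  0.3409   +0.000  +0.020  +0.000  +0.000   -0.045  +0.060  -0.001  +0.000   +0.011  +0.090  +0.000  +0.000
     90  0.5114   +0.000  +0.020  +0.000  +0.000   -0.045  +0.060  -0.001  +0.000   +0.011  +0.090  +0.001  -0.001


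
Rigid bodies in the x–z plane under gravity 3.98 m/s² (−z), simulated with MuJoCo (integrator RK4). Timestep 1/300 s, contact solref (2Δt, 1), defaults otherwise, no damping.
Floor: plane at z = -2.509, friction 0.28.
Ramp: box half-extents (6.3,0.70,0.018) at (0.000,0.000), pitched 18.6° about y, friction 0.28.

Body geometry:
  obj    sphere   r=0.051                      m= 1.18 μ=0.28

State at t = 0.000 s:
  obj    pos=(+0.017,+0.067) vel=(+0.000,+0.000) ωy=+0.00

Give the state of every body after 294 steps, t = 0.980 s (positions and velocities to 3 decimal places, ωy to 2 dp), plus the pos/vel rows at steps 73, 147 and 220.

State at t = 0.980 s:
  obj    pos=(+0.430,-0.072) vel=(+0.842,-0.283) ωy=+17.42

Key-timestep trajectory:
   step    t(s)  obj.x    obj.z    obj.vx   obj.vz 
     73  0.2433   +0.042  +0.059  +0.209  -0.070
    147  0.4900   +0.120  +0.032  +0.421  -0.142
    220  0.7333   +0.248  -0.011  +0.630  -0.212


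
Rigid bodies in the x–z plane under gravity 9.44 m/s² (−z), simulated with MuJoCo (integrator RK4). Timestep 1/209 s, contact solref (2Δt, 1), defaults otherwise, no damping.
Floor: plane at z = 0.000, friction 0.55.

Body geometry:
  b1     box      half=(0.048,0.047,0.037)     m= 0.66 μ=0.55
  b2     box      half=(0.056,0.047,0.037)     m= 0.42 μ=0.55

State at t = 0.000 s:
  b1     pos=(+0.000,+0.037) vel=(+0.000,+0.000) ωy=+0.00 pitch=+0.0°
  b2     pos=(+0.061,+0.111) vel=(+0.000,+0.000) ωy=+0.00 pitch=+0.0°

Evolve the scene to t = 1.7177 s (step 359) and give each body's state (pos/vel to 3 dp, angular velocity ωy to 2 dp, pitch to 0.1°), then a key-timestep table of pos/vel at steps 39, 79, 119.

State at t = 1.7177 s:
  b1     pos=(+0.000,+0.037) vel=(+0.000,+0.000) ωy=+0.00 pitch=+0.0°
  b2     pos=(+0.115,+0.056) vel=(+0.000,+0.000) ωy=+0.00 pitch=+90.0°

Key-timestep trajectory:
   step    t(s)  b1.x    b1.z    b1.vx   b1.vz   b2.x    b2.z    b2.vx   b2.vz 
     39  0.1866   +0.000  +0.037  +0.000  +0.000   +0.087  +0.084  +0.241  -0.529
     79  0.3780   +0.000  +0.037  +0.000  +0.000   +0.133  +0.064  +0.022  +0.007
    119  0.5694   +0.000  +0.037  +0.000  +0.000   +0.111  +0.058  -0.010  +0.013


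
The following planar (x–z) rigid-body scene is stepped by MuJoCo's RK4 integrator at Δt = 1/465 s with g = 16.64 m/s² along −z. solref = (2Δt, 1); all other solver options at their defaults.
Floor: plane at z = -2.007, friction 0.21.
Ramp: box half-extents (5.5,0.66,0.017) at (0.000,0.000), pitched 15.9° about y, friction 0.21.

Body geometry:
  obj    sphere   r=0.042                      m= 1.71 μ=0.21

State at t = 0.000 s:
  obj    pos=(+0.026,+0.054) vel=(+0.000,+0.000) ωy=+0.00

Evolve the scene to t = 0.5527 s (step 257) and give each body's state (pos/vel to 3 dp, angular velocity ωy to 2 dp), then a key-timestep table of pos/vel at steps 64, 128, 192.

State at t = 0.5527 s:
  obj    pos=(+0.504,-0.082) vel=(+1.731,-0.493) ωy=+42.84

Key-timestep trajectory:
   step    t(s)  obj.x    obj.z    obj.vx   obj.vz 
     64  0.1376   +0.056  +0.045  +0.431  -0.123
    128  0.2753   +0.145  +0.020  +0.862  -0.246
    192  0.4129   +0.293  -0.022  +1.293  -0.368


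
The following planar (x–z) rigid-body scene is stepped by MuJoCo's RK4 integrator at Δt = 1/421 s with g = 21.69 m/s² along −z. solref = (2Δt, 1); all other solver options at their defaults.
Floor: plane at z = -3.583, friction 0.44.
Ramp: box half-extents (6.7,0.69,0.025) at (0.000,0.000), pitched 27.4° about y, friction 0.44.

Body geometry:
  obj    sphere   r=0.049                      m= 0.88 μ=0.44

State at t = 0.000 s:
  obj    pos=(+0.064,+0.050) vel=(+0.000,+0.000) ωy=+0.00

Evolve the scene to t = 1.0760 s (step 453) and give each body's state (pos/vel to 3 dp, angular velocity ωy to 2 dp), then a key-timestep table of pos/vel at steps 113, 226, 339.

State at t = 1.0760 s:
  obj    pos=(+3.729,-1.849) vel=(+6.811,-3.531) ωy=+156.56

Key-timestep trajectory:
   step    t(s)  obj.x    obj.z    obj.vx   obj.vz 
    113  0.2684   +0.292  -0.068  +1.699  -0.881
    226  0.5368   +0.976  -0.423  +3.398  -1.761
    339  0.8052   +2.116  -1.014  +5.097  -2.642


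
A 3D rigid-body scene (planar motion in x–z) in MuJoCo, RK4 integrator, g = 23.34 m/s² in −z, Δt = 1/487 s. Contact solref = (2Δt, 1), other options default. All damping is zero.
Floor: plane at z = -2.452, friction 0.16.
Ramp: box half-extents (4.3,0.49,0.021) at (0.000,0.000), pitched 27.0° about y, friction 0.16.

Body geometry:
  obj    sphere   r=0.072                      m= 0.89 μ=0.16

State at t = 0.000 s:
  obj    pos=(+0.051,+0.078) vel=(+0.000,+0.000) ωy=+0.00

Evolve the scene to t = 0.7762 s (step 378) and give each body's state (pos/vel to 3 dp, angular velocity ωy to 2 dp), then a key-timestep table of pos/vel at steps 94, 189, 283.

State at t = 0.7762 s:
  obj    pos=(+2.083,-0.957) vel=(+5.235,-2.667) ωy=+81.58

Key-timestep trajectory:
   step    t(s)  obj.x    obj.z    obj.vx   obj.vz 
     94  0.1930   +0.177  +0.014  +1.302  -0.663
    189  0.3881   +0.559  -0.181  +2.617  -1.334
    283  0.5811   +1.190  -0.502  +3.919  -1.997


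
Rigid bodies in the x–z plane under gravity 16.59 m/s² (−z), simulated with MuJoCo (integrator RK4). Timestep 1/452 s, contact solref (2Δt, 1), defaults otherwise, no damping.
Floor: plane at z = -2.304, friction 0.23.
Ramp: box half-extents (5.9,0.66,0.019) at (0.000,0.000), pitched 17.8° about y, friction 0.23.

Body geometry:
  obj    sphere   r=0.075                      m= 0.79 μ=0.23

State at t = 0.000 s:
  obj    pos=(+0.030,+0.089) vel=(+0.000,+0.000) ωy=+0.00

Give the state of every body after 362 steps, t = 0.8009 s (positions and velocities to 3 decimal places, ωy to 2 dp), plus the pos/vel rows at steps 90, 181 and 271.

State at t = 0.8009 s:
  obj    pos=(+1.136,-0.266) vel=(+2.762,-0.887) ωy=+38.68

Key-timestep trajectory:
   step    t(s)  obj.x    obj.z    obj.vx   obj.vz 
     90  0.1991   +0.098  +0.067  +0.687  -0.221
    181  0.4004   +0.307  +0.000  +1.381  -0.443
    271  0.5996   +0.650  -0.110  +2.068  -0.664


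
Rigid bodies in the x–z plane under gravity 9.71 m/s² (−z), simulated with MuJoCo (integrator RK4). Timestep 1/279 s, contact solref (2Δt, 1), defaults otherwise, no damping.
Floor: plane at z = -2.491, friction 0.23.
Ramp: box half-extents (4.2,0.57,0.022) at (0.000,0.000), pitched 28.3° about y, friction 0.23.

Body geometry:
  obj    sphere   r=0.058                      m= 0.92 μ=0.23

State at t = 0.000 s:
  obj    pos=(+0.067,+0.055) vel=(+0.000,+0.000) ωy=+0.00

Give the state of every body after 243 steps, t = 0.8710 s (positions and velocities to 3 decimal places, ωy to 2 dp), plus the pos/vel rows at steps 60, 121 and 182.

State at t = 0.8710 s:
  obj    pos=(+1.165,-0.537) vel=(+2.522,-1.358) ωy=+49.37

Key-timestep trajectory:
   step    t(s)  obj.x    obj.z    obj.vx   obj.vz 
     60  0.2151   +0.134  +0.019  +0.623  -0.335
    121  0.4337   +0.339  -0.092  +1.256  -0.676
    182  0.6523   +0.683  -0.277  +1.889  -1.017


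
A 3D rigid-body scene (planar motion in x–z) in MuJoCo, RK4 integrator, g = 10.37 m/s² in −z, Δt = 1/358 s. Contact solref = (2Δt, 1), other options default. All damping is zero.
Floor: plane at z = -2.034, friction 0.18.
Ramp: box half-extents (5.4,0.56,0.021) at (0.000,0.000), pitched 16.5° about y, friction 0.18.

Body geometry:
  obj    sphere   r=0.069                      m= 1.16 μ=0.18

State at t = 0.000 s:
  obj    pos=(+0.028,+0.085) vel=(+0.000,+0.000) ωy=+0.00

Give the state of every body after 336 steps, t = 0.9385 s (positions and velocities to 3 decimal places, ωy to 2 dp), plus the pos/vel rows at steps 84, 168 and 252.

State at t = 0.9385 s:
  obj    pos=(+0.917,-0.178) vel=(+1.893,-0.561) ωy=+28.61

Key-timestep trajectory:
   step    t(s)  obj.x    obj.z    obj.vx   obj.vz 
     84  0.2346   +0.084  +0.069  +0.473  -0.140
    168  0.4693   +0.250  +0.020  +0.947  -0.280
    252  0.7039   +0.528  -0.063  +1.420  -0.421


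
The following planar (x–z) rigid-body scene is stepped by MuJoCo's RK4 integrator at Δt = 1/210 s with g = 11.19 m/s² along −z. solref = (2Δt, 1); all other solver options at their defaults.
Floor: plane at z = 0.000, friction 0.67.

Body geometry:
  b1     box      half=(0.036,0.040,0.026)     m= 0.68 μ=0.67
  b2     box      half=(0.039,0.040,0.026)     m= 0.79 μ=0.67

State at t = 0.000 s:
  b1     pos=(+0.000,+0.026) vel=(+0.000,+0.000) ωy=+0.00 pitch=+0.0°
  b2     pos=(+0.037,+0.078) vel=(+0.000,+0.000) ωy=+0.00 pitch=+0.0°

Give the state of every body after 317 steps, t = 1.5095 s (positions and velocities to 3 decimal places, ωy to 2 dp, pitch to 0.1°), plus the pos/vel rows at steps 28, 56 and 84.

State at t = 1.5095 s:
  b1     pos=(+0.000,+0.026) vel=(+0.000,+0.000) ωy=+0.00 pitch=+0.0°
  b2     pos=(+0.071,+0.039) vel=(+0.000,+0.000) ωy=+0.00 pitch=+90.0°

Key-timestep trajectory:
   step    t(s)  b1.x    b1.z    b1.vx   b1.vz   b2.x    b2.z    b2.vx   b2.vz 
     28  0.1333   +0.000  +0.026  +0.000  +0.000   +0.040  +0.078  +0.050  -0.007
     56  0.2667   +0.000  +0.026  +0.000  +0.000   +0.057  +0.067  +0.219  -0.292
     84  0.4000   +0.000  +0.026  +0.000  +0.000   +0.075  +0.041  -0.076  -0.041


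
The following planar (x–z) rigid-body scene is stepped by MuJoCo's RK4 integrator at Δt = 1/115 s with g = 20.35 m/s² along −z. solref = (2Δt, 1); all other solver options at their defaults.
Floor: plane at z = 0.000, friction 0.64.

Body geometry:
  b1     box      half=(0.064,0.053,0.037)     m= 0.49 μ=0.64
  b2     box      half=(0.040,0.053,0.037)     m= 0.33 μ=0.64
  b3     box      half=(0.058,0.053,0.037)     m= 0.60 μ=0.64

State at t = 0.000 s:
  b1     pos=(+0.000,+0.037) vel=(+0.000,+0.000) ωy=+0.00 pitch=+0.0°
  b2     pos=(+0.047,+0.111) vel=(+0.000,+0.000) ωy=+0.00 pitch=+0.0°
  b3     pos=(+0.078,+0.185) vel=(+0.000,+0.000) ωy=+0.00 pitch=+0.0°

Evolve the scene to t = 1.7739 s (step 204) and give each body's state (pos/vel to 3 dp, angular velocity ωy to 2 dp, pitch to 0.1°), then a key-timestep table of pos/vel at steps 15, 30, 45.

State at t = 1.7739 s:
  b1     pos=(+0.000,+0.037) vel=(+0.000,+0.000) ωy=+0.00 pitch=+0.0°
  b2     pos=(+0.110,+0.040) vel=(+0.000,+0.000) ωy=+0.00 pitch=+90.0°
  b3     pos=(+0.207,+0.058) vel=(+0.000,+0.000) ωy=+0.00 pitch=+90.0°

Key-timestep trajectory:
   step    t(s)  b1.x    b1.z    b1.vx   b1.vz   b2.x    b2.z    b2.vx   b2.vz   b3.x    b3.z    b3.vx   b3.vz 
     15  0.1304   +0.000  +0.037  -0.001  +0.000   +0.050  +0.112  +0.054  +0.021   +0.087  +0.183  +0.158  -0.032
     30  0.2609   +0.000  +0.037  -0.003  +0.000   +0.070  +0.114  +0.322  -0.041   +0.137  +0.158  +0.692  -0.568
     45  0.3913   +0.000  +0.037  +0.000  +0.000   +0.116  +0.034  -0.337  -0.034   +0.208  +0.054  -0.026  +0.162


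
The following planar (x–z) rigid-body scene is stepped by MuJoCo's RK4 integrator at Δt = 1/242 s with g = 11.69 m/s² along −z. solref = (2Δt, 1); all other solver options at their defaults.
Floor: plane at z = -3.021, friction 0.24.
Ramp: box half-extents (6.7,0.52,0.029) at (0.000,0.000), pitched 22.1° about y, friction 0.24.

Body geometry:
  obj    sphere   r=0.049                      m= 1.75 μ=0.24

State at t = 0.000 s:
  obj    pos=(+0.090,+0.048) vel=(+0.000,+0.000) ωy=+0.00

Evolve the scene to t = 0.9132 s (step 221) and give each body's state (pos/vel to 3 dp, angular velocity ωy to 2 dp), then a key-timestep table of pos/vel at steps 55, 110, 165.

State at t = 0.9132 s:
  obj    pos=(+1.304,-0.445) vel=(+2.658,-1.079) ωy=+58.54

Key-timestep trajectory:
   step    t(s)  obj.x    obj.z    obj.vx   obj.vz 
     55  0.2273   +0.165  +0.017  +0.662  -0.269
    110  0.4545   +0.391  -0.074  +1.323  -0.537
    165  0.6818   +0.767  -0.227  +1.985  -0.806


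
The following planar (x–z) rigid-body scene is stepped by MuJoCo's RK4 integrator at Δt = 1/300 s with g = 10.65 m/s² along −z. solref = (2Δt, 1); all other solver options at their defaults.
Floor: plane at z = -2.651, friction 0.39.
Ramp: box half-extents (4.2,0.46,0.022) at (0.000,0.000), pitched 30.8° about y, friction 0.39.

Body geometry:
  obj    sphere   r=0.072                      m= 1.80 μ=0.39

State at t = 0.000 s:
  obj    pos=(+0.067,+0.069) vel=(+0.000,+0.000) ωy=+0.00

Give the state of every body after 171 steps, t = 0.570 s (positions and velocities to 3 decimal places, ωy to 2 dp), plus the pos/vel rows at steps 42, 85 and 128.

State at t = 0.570 s:
  obj    pos=(+0.611,-0.255) vel=(+1.907,-1.137) ωy=+30.83

Key-timestep trajectory:
   step    t(s)  obj.x    obj.z    obj.vx   obj.vz 
     42  0.1400   +0.100  +0.050  +0.469  -0.279
     85  0.2833   +0.202  -0.011  +0.948  -0.565
    128  0.4267   +0.372  -0.112  +1.428  -0.851


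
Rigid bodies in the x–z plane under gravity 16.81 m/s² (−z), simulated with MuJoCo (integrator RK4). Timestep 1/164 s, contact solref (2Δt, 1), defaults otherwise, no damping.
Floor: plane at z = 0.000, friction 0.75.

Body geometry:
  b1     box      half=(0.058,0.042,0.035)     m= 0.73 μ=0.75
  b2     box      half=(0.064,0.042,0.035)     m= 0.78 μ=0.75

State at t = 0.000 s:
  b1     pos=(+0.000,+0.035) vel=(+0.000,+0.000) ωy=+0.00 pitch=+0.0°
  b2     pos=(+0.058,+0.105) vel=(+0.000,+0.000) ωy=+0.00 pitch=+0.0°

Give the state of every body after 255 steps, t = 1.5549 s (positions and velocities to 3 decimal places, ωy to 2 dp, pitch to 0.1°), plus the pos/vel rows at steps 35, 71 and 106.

State at t = 1.5549 s:
  b1     pos=(+0.000,+0.035) vel=(+0.000,+0.000) ωy=+0.00 pitch=+0.0°
  b2     pos=(+0.215,+0.035) vel=(+0.000,+0.000) ωy=+0.00 pitch=+180.0°

Key-timestep trajectory:
   step    t(s)  b1.x    b1.z    b1.vx   b1.vz   b2.x    b2.z    b2.vx   b2.vz 
     35  0.2134   +0.000  +0.035  +0.000  +0.000   +0.060  +0.105  +0.031  -0.002
     71  0.4329   +0.000  +0.035  +0.000  +0.000   +0.095  +0.074  +0.311  -0.811
    106  0.6463   +0.000  +0.035  +0.000  +0.000   +0.164  +0.071  +0.294  -0.058


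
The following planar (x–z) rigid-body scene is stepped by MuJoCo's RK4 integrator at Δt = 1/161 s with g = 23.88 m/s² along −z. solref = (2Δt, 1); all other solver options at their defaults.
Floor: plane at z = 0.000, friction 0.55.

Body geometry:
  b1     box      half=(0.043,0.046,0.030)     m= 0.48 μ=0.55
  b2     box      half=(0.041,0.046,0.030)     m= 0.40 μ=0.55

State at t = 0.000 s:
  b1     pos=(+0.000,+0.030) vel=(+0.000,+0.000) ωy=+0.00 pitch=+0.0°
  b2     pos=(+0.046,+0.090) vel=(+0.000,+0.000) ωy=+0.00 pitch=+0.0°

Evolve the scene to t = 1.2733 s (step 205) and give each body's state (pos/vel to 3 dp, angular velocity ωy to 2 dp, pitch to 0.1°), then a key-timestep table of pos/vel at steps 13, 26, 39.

State at t = 1.2733 s:
  b1     pos=(+0.000,+0.030) vel=(+0.000,+0.000) ωy=+0.00 pitch=+0.0°
  b2     pos=(+0.087,+0.041) vel=(+0.000,+0.000) ωy=+0.00 pitch=+90.0°

Key-timestep trajectory:
   step    t(s)  b1.x    b1.z    b1.vx   b1.vz   b2.x    b2.z    b2.vx   b2.vz 
     13  0.0807   +0.000  +0.030  +0.000  +0.001   +0.051  +0.089  +0.142  -0.033
     26  0.1615   +0.000  +0.030  +0.000  +0.000   +0.073  +0.068  +0.361  -0.831
     39  0.2422   +0.000  +0.030  +0.000  +0.000   +0.087  +0.041  -0.105  -0.026
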